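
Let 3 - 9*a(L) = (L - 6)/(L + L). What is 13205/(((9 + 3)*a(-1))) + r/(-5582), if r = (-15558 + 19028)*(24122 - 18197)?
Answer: -131125215/5582 ≈ -23491.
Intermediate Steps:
a(L) = 1/3 - (-6 + L)/(18*L) (a(L) = 1/3 - (L - 6)/(9*(L + L)) = 1/3 - (-6 + L)/(9*(2*L)) = 1/3 - (-6 + L)*1/(2*L)/9 = 1/3 - (-6 + L)/(18*L))
r = 20559750 (r = 3470*5925 = 20559750)
13205/(((9 + 3)*a(-1))) + r/(-5582) = 13205/(((9 + 3)*((1/18)*(6 + 5*(-1))/(-1)))) + 20559750/(-5582) = 13205/((12*((1/18)*(-1)*(6 - 5)))) + 20559750*(-1/5582) = 13205/((12*((1/18)*(-1)*1))) - 10279875/2791 = 13205/((12*(-1/18))) - 10279875/2791 = 13205/(-2/3) - 10279875/2791 = 13205*(-3/2) - 10279875/2791 = -39615/2 - 10279875/2791 = -131125215/5582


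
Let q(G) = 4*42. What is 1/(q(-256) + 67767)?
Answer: 1/67935 ≈ 1.4720e-5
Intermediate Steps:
q(G) = 168
1/(q(-256) + 67767) = 1/(168 + 67767) = 1/67935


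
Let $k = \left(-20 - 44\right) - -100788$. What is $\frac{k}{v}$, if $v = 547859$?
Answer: $\frac{7748}{42143} \approx 0.18385$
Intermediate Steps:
$k = 100724$ ($k = -64 + 100788 = 100724$)
$\frac{k}{v} = \frac{100724}{547859} = 100724 \cdot \frac{1}{547859} = \frac{7748}{42143}$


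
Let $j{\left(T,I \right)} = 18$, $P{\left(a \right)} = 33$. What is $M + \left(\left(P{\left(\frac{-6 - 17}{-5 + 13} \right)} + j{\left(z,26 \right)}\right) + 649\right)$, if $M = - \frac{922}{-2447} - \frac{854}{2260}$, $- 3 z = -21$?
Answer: $\frac{1935573991}{2765110} \approx 700.0$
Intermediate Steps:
$z = 7$ ($z = \left(- \frac{1}{3}\right) \left(-21\right) = 7$)
$M = - \frac{3009}{2765110}$ ($M = \left(-922\right) \left(- \frac{1}{2447}\right) - \frac{427}{1130} = \frac{922}{2447} - \frac{427}{1130} = - \frac{3009}{2765110} \approx -0.0010882$)
$M + \left(\left(P{\left(\frac{-6 - 17}{-5 + 13} \right)} + j{\left(z,26 \right)}\right) + 649\right) = - \frac{3009}{2765110} + \left(\left(33 + 18\right) + 649\right) = - \frac{3009}{2765110} + \left(51 + 649\right) = - \frac{3009}{2765110} + 700 = \frac{1935573991}{2765110}$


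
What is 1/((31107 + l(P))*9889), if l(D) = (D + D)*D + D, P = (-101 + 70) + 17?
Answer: 1/311355165 ≈ 3.2118e-9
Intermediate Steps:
P = -14 (P = -31 + 17 = -14)
l(D) = D + 2*D**2 (l(D) = (2*D)*D + D = 2*D**2 + D = D + 2*D**2)
1/((31107 + l(P))*9889) = 1/((31107 - 14*(1 + 2*(-14)))*9889) = (1/9889)/(31107 - 14*(1 - 28)) = (1/9889)/(31107 - 14*(-27)) = (1/9889)/(31107 + 378) = (1/9889)/31485 = (1/31485)*(1/9889) = 1/311355165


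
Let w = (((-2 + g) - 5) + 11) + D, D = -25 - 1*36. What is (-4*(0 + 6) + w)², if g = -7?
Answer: 7744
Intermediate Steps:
D = -61 (D = -25 - 36 = -61)
w = -64 (w = (((-2 - 7) - 5) + 11) - 61 = ((-9 - 5) + 11) - 61 = (-14 + 11) - 61 = -3 - 61 = -64)
(-4*(0 + 6) + w)² = (-4*(0 + 6) - 64)² = (-4*6 - 64)² = (-24 - 64)² = (-88)² = 7744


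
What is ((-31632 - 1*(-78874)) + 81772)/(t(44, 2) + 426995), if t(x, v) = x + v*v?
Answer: 129014/427043 ≈ 0.30211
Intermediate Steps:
t(x, v) = x + v²
((-31632 - 1*(-78874)) + 81772)/(t(44, 2) + 426995) = ((-31632 - 1*(-78874)) + 81772)/((44 + 2²) + 426995) = ((-31632 + 78874) + 81772)/((44 + 4) + 426995) = (47242 + 81772)/(48 + 426995) = 129014/427043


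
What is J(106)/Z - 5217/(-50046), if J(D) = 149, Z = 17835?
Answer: 33500683/297523470 ≈ 0.11260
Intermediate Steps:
J(106)/Z - 5217/(-50046) = 149/17835 - 5217/(-50046) = 149*(1/17835) - 5217*(-1/50046) = 149/17835 + 1739/16682 = 33500683/297523470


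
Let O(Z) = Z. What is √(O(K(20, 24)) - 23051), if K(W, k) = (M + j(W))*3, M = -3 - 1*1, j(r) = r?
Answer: I*√23003 ≈ 151.67*I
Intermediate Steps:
M = -4 (M = -3 - 1 = -4)
K(W, k) = -12 + 3*W (K(W, k) = (-4 + W)*3 = -12 + 3*W)
√(O(K(20, 24)) - 23051) = √((-12 + 3*20) - 23051) = √((-12 + 60) - 23051) = √(48 - 23051) = √(-23003) = I*√23003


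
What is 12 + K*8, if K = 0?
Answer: 12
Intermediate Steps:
12 + K*8 = 12 + 0*8 = 12 + 0 = 12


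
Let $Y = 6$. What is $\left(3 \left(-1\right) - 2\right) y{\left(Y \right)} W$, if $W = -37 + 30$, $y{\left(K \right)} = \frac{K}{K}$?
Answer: $35$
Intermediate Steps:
$y{\left(K \right)} = 1$
$W = -7$
$\left(3 \left(-1\right) - 2\right) y{\left(Y \right)} W = \left(3 \left(-1\right) - 2\right) 1 \left(-7\right) = \left(-3 - 2\right) 1 \left(-7\right) = \left(-5\right) 1 \left(-7\right) = \left(-5\right) \left(-7\right) = 35$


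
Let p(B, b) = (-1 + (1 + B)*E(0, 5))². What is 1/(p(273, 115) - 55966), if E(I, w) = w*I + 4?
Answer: 1/1143059 ≈ 8.7485e-7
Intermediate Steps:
E(I, w) = 4 + I*w (E(I, w) = I*w + 4 = 4 + I*w)
p(B, b) = (3 + 4*B)² (p(B, b) = (-1 + (1 + B)*(4 + 0*5))² = (-1 + (1 + B)*(4 + 0))² = (-1 + (1 + B)*4)² = (-1 + (4 + 4*B))² = (3 + 4*B)²)
1/(p(273, 115) - 55966) = 1/((3 + 4*273)² - 55966) = 1/((3 + 1092)² - 55966) = 1/(1095² - 55966) = 1/(1199025 - 55966) = 1/1143059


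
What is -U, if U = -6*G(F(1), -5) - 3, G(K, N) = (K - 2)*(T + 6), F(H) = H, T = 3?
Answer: -51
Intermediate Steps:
G(K, N) = -18 + 9*K (G(K, N) = (K - 2)*(3 + 6) = (-2 + K)*9 = -18 + 9*K)
U = 51 (U = -6*(-18 + 9*1) - 3 = -6*(-18 + 9) - 3 = -6*(-9) - 3 = 54 - 3 = 51)
-U = -1*51 = -51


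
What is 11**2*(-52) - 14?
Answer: -6306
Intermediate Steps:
11**2*(-52) - 14 = 121*(-52) - 14 = -6292 - 14 = -6306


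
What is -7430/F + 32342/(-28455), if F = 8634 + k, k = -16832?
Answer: -26859533/116637045 ≈ -0.23028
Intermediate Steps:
F = -8198 (F = 8634 - 16832 = -8198)
-7430/F + 32342/(-28455) = -7430/(-8198) + 32342/(-28455) = -7430*(-1/8198) + 32342*(-1/28455) = 3715/4099 - 32342/28455 = -26859533/116637045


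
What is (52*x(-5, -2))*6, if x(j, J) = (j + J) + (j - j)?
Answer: -2184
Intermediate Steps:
x(j, J) = J + j (x(j, J) = (J + j) + 0 = J + j)
(52*x(-5, -2))*6 = (52*(-2 - 5))*6 = (52*(-7))*6 = -364*6 = -2184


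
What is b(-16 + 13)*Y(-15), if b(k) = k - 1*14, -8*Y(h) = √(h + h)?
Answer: 17*I*√30/8 ≈ 11.639*I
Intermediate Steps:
Y(h) = -√2*√h/8 (Y(h) = -√(h + h)/8 = -√2*√h/8)
b(k) = -14 + k (b(k) = k - 14 = -14 + k)
b(-16 + 13)*Y(-15) = (-14 + (-16 + 13))*(-√2*√(-15)/8) = (-14 - 3)*(-√2*I*√15/8) = -(-17)*I*√30/8 = 17*I*√30/8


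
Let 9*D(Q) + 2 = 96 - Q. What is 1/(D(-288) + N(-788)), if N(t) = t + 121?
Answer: -9/5621 ≈ -0.0016011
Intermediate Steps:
N(t) = 121 + t
D(Q) = 94/9 - Q/9 (D(Q) = -2/9 + (96 - Q)/9 = -2/9 + (32/3 - Q/9) = 94/9 - Q/9)
1/(D(-288) + N(-788)) = 1/((94/9 - ⅑*(-288)) + (121 - 788)) = 1/((94/9 + 32) - 667) = 1/(382/9 - 667) = 1/(-5621/9) = -9/5621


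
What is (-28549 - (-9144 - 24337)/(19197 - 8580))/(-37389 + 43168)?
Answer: -303071252/61355643 ≈ -4.9396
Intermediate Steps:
(-28549 - (-9144 - 24337)/(19197 - 8580))/(-37389 + 43168) = (-28549 - (-33481)/10617)/5779 = (-28549 - (-33481)/10617)*(1/5779) = (-28549 - 1*(-33481/10617))*(1/5779) = (-28549 + 33481/10617)*(1/5779) = -303071252/10617*1/5779 = -303071252/61355643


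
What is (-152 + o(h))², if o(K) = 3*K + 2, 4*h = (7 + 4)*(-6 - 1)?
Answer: 690561/16 ≈ 43160.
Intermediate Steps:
h = -77/4 (h = ((7 + 4)*(-6 - 1))/4 = (11*(-7))/4 = (¼)*(-77) = -77/4 ≈ -19.250)
o(K) = 2 + 3*K
(-152 + o(h))² = (-152 + (2 + 3*(-77/4)))² = (-152 + (2 - 231/4))² = (-152 - 223/4)² = (-831/4)² = 690561/16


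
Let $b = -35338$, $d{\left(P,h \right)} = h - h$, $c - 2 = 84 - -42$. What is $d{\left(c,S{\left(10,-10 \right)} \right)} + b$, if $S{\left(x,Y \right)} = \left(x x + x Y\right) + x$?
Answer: $-35338$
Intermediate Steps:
$S{\left(x,Y \right)} = x + x^{2} + Y x$ ($S{\left(x,Y \right)} = \left(x^{2} + Y x\right) + x = x + x^{2} + Y x$)
$c = 128$ ($c = 2 + \left(84 - -42\right) = 2 + \left(84 + 42\right) = 2 + 126 = 128$)
$d{\left(P,h \right)} = 0$
$d{\left(c,S{\left(10,-10 \right)} \right)} + b = 0 - 35338 = -35338$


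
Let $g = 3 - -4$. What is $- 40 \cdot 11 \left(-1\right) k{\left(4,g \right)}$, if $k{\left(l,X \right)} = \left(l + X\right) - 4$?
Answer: $3080$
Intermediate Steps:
$g = 7$ ($g = 3 + 4 = 7$)
$k{\left(l,X \right)} = -4 + X + l$ ($k{\left(l,X \right)} = \left(X + l\right) - 4 = -4 + X + l$)
$- 40 \cdot 11 \left(-1\right) k{\left(4,g \right)} = - 40 \cdot 11 \left(-1\right) \left(-4 + 7 + 4\right) = \left(-40\right) \left(-11\right) 7 = 440 \cdot 7 = 3080$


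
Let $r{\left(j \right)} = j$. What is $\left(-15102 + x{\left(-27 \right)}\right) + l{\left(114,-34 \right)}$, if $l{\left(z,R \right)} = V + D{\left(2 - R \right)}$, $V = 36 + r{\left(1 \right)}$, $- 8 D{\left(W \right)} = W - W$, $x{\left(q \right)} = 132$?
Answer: $-14933$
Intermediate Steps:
$D{\left(W \right)} = 0$ ($D{\left(W \right)} = - \frac{W - W}{8} = \left(- \frac{1}{8}\right) 0 = 0$)
$V = 37$ ($V = 36 + 1 = 37$)
$l{\left(z,R \right)} = 37$ ($l{\left(z,R \right)} = 37 + 0 = 37$)
$\left(-15102 + x{\left(-27 \right)}\right) + l{\left(114,-34 \right)} = \left(-15102 + 132\right) + 37 = -14970 + 37 = -14933$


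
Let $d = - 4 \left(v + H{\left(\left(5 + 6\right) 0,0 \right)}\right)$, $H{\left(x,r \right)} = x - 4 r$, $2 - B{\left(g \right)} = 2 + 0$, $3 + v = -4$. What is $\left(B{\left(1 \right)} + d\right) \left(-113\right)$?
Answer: $-3164$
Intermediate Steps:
$v = -7$ ($v = -3 - 4 = -7$)
$B{\left(g \right)} = 0$ ($B{\left(g \right)} = 2 - \left(2 + 0\right) = 2 - 2 = 0$)
$d = 28$ ($d = - 4 \left(-7 + \left(\left(5 + 6\right) 0 - 0\right)\right) = - 4 \left(-7 + \left(11 \cdot 0 + 0\right)\right) = - 4 \left(-7 + \left(0 + 0\right)\right) = - 4 \left(-7 + 0\right) = \left(-4\right) \left(-7\right) = 28$)
$\left(B{\left(1 \right)} + d\right) \left(-113\right) = \left(0 + 28\right) \left(-113\right) = 28 \left(-113\right) = -3164$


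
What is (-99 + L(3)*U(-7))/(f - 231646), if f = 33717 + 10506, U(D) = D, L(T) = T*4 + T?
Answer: 204/187423 ≈ 0.0010884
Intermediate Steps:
L(T) = 5*T (L(T) = 4*T + T = 5*T)
f = 44223
(-99 + L(3)*U(-7))/(f - 231646) = (-99 + (5*3)*(-7))/(44223 - 231646) = (-99 + 15*(-7))/(-187423) = (-99 - 105)*(-1/187423) = -204*(-1/187423) = 204/187423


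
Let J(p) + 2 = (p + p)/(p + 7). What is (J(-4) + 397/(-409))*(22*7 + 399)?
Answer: -3825101/1227 ≈ -3117.4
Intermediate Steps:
J(p) = -2 + 2*p/(7 + p) (J(p) = -2 + (p + p)/(p + 7) = -2 + (2*p)/(7 + p) = -2 + 2*p/(7 + p))
(J(-4) + 397/(-409))*(22*7 + 399) = (-14/(7 - 4) + 397/(-409))*(22*7 + 399) = (-14/3 + 397*(-1/409))*(154 + 399) = (-14*⅓ - 397/409)*553 = (-14/3 - 397/409)*553 = -6917/1227*553 = -3825101/1227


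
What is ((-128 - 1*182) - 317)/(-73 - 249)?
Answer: 627/322 ≈ 1.9472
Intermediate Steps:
((-128 - 1*182) - 317)/(-73 - 249) = ((-128 - 182) - 317)/(-322) = (-310 - 317)*(-1/322) = -627*(-1/322) = 627/322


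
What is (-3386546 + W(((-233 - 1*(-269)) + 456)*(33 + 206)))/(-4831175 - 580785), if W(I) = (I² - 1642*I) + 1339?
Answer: -13630473041/5411960 ≈ -2518.6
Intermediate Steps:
W(I) = 1339 + I² - 1642*I
(-3386546 + W(((-233 - 1*(-269)) + 456)*(33 + 206)))/(-4831175 - 580785) = (-3386546 + (1339 + (((-233 - 1*(-269)) + 456)*(33 + 206))² - 1642*((-233 - 1*(-269)) + 456)*(33 + 206)))/(-4831175 - 580785) = (-3386546 + (1339 + (((-233 + 269) + 456)*239)² - 1642*((-233 + 269) + 456)*239))/(-5411960) = (-3386546 + (1339 + ((36 + 456)*239)² - 1642*(36 + 456)*239))*(-1/5411960) = (-3386546 + (1339 + (492*239)² - 807864*239))*(-1/5411960) = (-3386546 + (1339 + 117588² - 1642*117588))*(-1/5411960) = (-3386546 + (1339 + 13826937744 - 193079496))*(-1/5411960) = (-3386546 + 13633859587)*(-1/5411960) = 13630473041*(-1/5411960) = -13630473041/5411960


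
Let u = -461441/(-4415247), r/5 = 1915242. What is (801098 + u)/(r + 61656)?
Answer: 3537046002647/42553558942902 ≈ 0.083120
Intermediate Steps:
r = 9576210 (r = 5*1915242 = 9576210)
u = 461441/4415247 (u = -461441*(-1/4415247) = 461441/4415247 ≈ 0.10451)
(801098 + u)/(r + 61656) = (801098 + 461441/4415247)/(9576210 + 61656) = (3537046002647/4415247)/9637866 = (3537046002647/4415247)*(1/9637866) = 3537046002647/42553558942902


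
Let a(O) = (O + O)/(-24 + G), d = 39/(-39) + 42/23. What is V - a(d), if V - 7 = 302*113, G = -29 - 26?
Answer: 62019699/1817 ≈ 34133.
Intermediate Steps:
G = -55
d = 19/23 (d = 39*(-1/39) + 42*(1/23) = -1 + 42/23 = 19/23 ≈ 0.82609)
V = 34133 (V = 7 + 302*113 = 7 + 34126 = 34133)
a(O) = -2*O/79 (a(O) = (O + O)/(-24 - 55) = (2*O)/(-79) = (2*O)*(-1/79) = -2*O/79)
V - a(d) = 34133 - (-2)*19/(79*23) = 34133 - 1*(-38/1817) = 34133 + 38/1817 = 62019699/1817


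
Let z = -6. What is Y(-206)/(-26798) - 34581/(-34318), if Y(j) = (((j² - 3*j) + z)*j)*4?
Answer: 609119711587/459826882 ≈ 1324.7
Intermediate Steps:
Y(j) = 4*j*(-6 + j² - 3*j) (Y(j) = (((j² - 3*j) - 6)*j)*4 = ((-6 + j² - 3*j)*j)*4 = (j*(-6 + j² - 3*j))*4 = 4*j*(-6 + j² - 3*j))
Y(-206)/(-26798) - 34581/(-34318) = (4*(-206)*(-6 + (-206)² - 3*(-206)))/(-26798) - 34581/(-34318) = (4*(-206)*(-6 + 42436 + 618))*(-1/26798) - 34581*(-1/34318) = (4*(-206)*43048)*(-1/26798) + 34581/34318 = -35471552*(-1/26798) + 34581/34318 = 17735776/13399 + 34581/34318 = 609119711587/459826882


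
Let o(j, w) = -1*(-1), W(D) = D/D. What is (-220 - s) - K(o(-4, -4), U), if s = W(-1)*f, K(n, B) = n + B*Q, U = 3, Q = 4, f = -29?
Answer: -204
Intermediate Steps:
W(D) = 1
o(j, w) = 1
K(n, B) = n + 4*B (K(n, B) = n + B*4 = n + 4*B)
s = -29 (s = 1*(-29) = -29)
(-220 - s) - K(o(-4, -4), U) = (-220 - 1*(-29)) - (1 + 4*3) = (-220 + 29) - (1 + 12) = -191 - 1*13 = -191 - 13 = -204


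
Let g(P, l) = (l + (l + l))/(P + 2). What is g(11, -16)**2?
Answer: 2304/169 ≈ 13.633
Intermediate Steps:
g(P, l) = 3*l/(2 + P) (g(P, l) = (l + 2*l)/(2 + P) = (3*l)/(2 + P) = 3*l/(2 + P))
g(11, -16)**2 = (3*(-16)/(2 + 11))**2 = (3*(-16)/13)**2 = (3*(-16)*(1/13))**2 = (-48/13)**2 = 2304/169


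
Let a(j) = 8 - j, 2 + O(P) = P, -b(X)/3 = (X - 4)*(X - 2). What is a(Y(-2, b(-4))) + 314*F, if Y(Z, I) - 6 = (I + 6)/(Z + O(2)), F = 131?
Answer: 41067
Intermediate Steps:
b(X) = -3*(-4 + X)*(-2 + X) (b(X) = -3*(X - 4)*(X - 2) = -3*(-4 + X)*(-2 + X))
O(P) = -2 + P
Y(Z, I) = 6 + (6 + I)/Z (Y(Z, I) = 6 + (I + 6)/(Z + (-2 + 2)) = 6 + (6 + I)/(Z + 0) = 6 + (6 + I)/Z)
a(Y(-2, b(-4))) + 314*F = (8 - (6 + (-24 - 3*(-4)² + 18*(-4)) + 6*(-2))/(-2)) + 314*131 = (8 - (-1)*(6 + (-24 - 3*16 - 72) - 12)/2) + 41134 = (8 - (-1)*(6 + (-24 - 48 - 72) - 12)/2) + 41134 = (8 - (-1)*(6 - 144 - 12)/2) + 41134 = (8 - (-1)*(-150)/2) + 41134 = (8 - 1*75) + 41134 = (8 - 75) + 41134 = -67 + 41134 = 41067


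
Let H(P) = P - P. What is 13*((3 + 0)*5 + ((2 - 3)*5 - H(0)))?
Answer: 130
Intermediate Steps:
H(P) = 0
13*((3 + 0)*5 + ((2 - 3)*5 - H(0))) = 13*((3 + 0)*5 + ((2 - 3)*5 - 1*0)) = 13*(3*5 + (-1*5 + 0)) = 13*(15 + (-5 + 0)) = 13*(15 - 5) = 13*10 = 130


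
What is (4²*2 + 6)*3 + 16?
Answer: 130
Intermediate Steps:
(4²*2 + 6)*3 + 16 = (16*2 + 6)*3 + 16 = (32 + 6)*3 + 16 = 38*3 + 16 = 114 + 16 = 130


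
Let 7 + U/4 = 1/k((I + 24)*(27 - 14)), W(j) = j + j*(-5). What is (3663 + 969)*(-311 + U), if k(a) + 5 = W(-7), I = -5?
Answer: -36097176/23 ≈ -1.5694e+6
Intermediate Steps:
W(j) = -4*j (W(j) = j - 5*j = -4*j)
k(a) = 23 (k(a) = -5 - 4*(-7) = -5 + 28 = 23)
U = -640/23 (U = -28 + 4/23 = -640/23 ≈ -27.826)
(3663 + 969)*(-311 + U) = (3663 + 969)*(-311 - 640/23) = 4632*(-7793/23) = -36097176/23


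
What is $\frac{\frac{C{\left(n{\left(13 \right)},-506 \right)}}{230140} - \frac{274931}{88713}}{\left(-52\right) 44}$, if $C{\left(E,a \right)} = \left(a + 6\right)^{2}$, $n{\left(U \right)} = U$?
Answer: $\frac{2054718517}{2335637283408} \approx 0.00087973$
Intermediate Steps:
$C{\left(E,a \right)} = \left(6 + a\right)^{2}$
$\frac{\frac{C{\left(n{\left(13 \right)},-506 \right)}}{230140} - \frac{274931}{88713}}{\left(-52\right) 44} = \frac{\frac{\left(6 - 506\right)^{2}}{230140} - \frac{274931}{88713}}{\left(-52\right) 44} = \frac{\left(-500\right)^{2} \cdot \frac{1}{230140} - \frac{274931}{88713}}{-2288} = \left(250000 \cdot \frac{1}{230140} - \frac{274931}{88713}\right) \left(- \frac{1}{2288}\right) = \left(\frac{12500}{11507} - \frac{274931}{88713}\right) \left(- \frac{1}{2288}\right) = \left(- \frac{2054718517}{1020820491}\right) \left(- \frac{1}{2288}\right) = \frac{2054718517}{2335637283408}$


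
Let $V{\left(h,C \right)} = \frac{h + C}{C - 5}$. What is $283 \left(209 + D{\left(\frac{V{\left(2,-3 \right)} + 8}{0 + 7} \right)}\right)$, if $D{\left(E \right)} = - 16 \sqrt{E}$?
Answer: $59147 - \frac{1132 \sqrt{910}}{7} \approx 54269.0$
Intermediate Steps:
$V{\left(h,C \right)} = \frac{C + h}{-5 + C}$
$283 \left(209 + D{\left(\frac{V{\left(2,-3 \right)} + 8}{0 + 7} \right)}\right) = 283 \left(209 - 16 \sqrt{\frac{\frac{-3 + 2}{-5 - 3} + 8}{0 + 7}}\right) = 283 \left(209 - 16 \sqrt{\frac{\frac{1}{-8} \left(-1\right) + 8}{7}}\right) = 283 \left(209 - 16 \sqrt{\left(\left(- \frac{1}{8}\right) \left(-1\right) + 8\right) \frac{1}{7}}\right) = 283 \left(209 - 16 \sqrt{\left(\frac{1}{8} + 8\right) \frac{1}{7}}\right) = 283 \left(209 - 16 \sqrt{\frac{65}{8} \cdot \frac{1}{7}}\right) = 283 \left(209 - 16 \sqrt{\frac{65}{56}}\right) = 283 \left(209 - 16 \frac{\sqrt{910}}{28}\right) = 283 \left(209 - \frac{4 \sqrt{910}}{7}\right) = 59147 - \frac{1132 \sqrt{910}}{7}$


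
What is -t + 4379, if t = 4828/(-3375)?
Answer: 14783953/3375 ≈ 4380.4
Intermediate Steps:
t = -4828/3375 (t = 4828*(-1/3375) = -4828/3375 ≈ -1.4305)
-t + 4379 = -1*(-4828/3375) + 4379 = 4828/3375 + 4379 = 14783953/3375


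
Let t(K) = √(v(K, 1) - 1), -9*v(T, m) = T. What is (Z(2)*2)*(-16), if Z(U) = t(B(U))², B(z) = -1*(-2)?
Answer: 352/9 ≈ 39.111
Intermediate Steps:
v(T, m) = -T/9
B(z) = 2
t(K) = √(-1 - K/9) (t(K) = √(-K/9 - 1) = √(-1 - K/9))
Z(U) = -11/9 (Z(U) = (√(-9 - 1*2)/3)² = (√(-9 - 2)/3)² = (√(-11)/3)² = ((I*√11)/3)² = (I*√11/3)² = -11/9)
(Z(2)*2)*(-16) = -11/9*2*(-16) = -22/9*(-16) = 352/9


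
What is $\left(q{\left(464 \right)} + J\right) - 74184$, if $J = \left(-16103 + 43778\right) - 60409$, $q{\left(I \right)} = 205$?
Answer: $-106713$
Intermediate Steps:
$J = -32734$ ($J = 27675 - 60409 = -32734$)
$\left(q{\left(464 \right)} + J\right) - 74184 = \left(205 - 32734\right) - 74184 = -32529 - 74184 = -106713$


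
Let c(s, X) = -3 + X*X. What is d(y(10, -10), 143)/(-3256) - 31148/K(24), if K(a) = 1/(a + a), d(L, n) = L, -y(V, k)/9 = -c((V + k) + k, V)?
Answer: -4868059497/3256 ≈ -1.4951e+6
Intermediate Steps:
c(s, X) = -3 + X**2
y(V, k) = -27 + 9*V**2 (y(V, k) = -(-9)*(-3 + V**2) = -9*(3 - V**2) = -27 + 9*V**2)
K(a) = 1/(2*a)
d(y(10, -10), 143)/(-3256) - 31148/K(24) = (-27 + 9*10**2)/(-3256) - 31148/((1/2)/24) = (-27 + 9*100)*(-1/3256) - 31148/((1/2)*(1/24)) = (-27 + 900)*(-1/3256) - 31148/1/48 = 873*(-1/3256) - 31148*48 = -873/3256 - 1495104 = -4868059497/3256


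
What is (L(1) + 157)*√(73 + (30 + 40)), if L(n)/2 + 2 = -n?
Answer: 151*√143 ≈ 1805.7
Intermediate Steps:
L(n) = -4 - 2*n (L(n) = -4 + 2*(-n) = -4 - 2*n)
(L(1) + 157)*√(73 + (30 + 40)) = ((-4 - 2*1) + 157)*√(73 + (30 + 40)) = ((-4 - 2) + 157)*√(73 + 70) = (-6 + 157)*√143 = 151*√143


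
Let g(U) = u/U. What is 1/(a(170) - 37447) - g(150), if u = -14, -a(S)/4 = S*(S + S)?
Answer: 626818/6716175 ≈ 0.093330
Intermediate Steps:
a(S) = -8*S² (a(S) = -4*S*(S + S) = -4*S*2*S = -8*S²)
g(U) = -14/U
1/(a(170) - 37447) - g(150) = 1/(-8*170² - 37447) - (-14)/150 = 1/(-8*28900 - 37447) - (-14)/150 = 1/(-231200 - 37447) - 1*(-7/75) = 1/(-268647) + 7/75 = -1/268647 + 7/75 = 626818/6716175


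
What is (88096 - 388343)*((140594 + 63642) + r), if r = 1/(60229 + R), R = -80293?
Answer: -1230349485302441/20064 ≈ -6.1321e+10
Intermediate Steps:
r = -1/20064 (r = 1/(60229 - 80293) = 1/(-20064) = -1/20064 ≈ -4.9840e-5)
(88096 - 388343)*((140594 + 63642) + r) = (88096 - 388343)*((140594 + 63642) - 1/20064) = -300247*(204236 - 1/20064) = -300247*4097791103/20064 = -1230349485302441/20064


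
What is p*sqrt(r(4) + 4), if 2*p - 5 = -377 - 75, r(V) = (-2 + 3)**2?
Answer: -447*sqrt(5)/2 ≈ -499.76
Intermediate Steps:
r(V) = 1 (r(V) = 1**2 = 1)
p = -447/2 (p = 5/2 + (-377 - 75)/2 = 5/2 + (1/2)*(-452) = 5/2 - 226 = -447/2 ≈ -223.50)
p*sqrt(r(4) + 4) = -447*sqrt(1 + 4)/2 = -447*sqrt(5)/2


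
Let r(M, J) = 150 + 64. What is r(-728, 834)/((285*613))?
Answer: 214/174705 ≈ 0.0012249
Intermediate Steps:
r(M, J) = 214
r(-728, 834)/((285*613)) = 214/((285*613)) = 214/174705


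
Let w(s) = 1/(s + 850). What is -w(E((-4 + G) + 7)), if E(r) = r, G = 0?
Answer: -1/853 ≈ -0.0011723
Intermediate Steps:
w(s) = 1/(850 + s)
-w(E((-4 + G) + 7)) = -1/(850 + ((-4 + 0) + 7)) = -1/(850 + (-4 + 7)) = -1/(850 + 3) = -1/853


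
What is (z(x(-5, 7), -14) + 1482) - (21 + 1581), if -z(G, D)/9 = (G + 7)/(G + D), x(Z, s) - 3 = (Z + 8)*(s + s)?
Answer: -4188/31 ≈ -135.10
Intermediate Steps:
x(Z, s) = 3 + 2*s*(8 + Z) (x(Z, s) = 3 + (Z + 8)*(s + s) = 3 + (8 + Z)*(2*s) = 3 + 2*s*(8 + Z))
z(G, D) = -9*(7 + G)/(D + G) (z(G, D) = -9*(G + 7)/(G + D) = -9*(7 + G)/(D + G))
(z(x(-5, 7), -14) + 1482) - (21 + 1581) = (9*(-7 - (3 + 16*7 + 2*(-5)*7))/(-14 + (3 + 16*7 + 2*(-5)*7)) + 1482) - (21 + 1581) = (9*(-7 - (3 + 112 - 70))/(-14 + (3 + 112 - 70)) + 1482) - 1*1602 = (9*(-7 - 1*45)/(-14 + 45) + 1482) - 1602 = (9*(-7 - 45)/31 + 1482) - 1602 = (9*(1/31)*(-52) + 1482) - 1602 = (-468/31 + 1482) - 1602 = 45474/31 - 1602 = -4188/31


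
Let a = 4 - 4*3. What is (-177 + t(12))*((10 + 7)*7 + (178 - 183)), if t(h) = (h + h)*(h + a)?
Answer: -9234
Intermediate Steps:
a = -8 (a = 4 - 12 = -8)
t(h) = 2*h*(-8 + h) (t(h) = (h + h)*(h - 8) = (2*h)*(-8 + h) = 2*h*(-8 + h))
(-177 + t(12))*((10 + 7)*7 + (178 - 183)) = (-177 + 2*12*(-8 + 12))*((10 + 7)*7 + (178 - 183)) = (-177 + 2*12*4)*(17*7 - 5) = (-177 + 96)*(119 - 5) = -81*114 = -9234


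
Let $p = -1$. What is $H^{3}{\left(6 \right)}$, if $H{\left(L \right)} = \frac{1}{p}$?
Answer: $-1$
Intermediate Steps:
$H{\left(L \right)} = -1$ ($H{\left(L \right)} = \frac{1}{-1} = -1$)
$H^{3}{\left(6 \right)} = \left(-1\right)^{3} = -1$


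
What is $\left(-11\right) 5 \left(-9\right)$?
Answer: $495$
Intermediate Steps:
$\left(-11\right) 5 \left(-9\right) = \left(-55\right) \left(-9\right) = 495$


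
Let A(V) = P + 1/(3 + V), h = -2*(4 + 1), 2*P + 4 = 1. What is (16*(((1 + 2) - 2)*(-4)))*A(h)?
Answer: 736/7 ≈ 105.14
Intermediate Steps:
P = -3/2 (P = -2 + (½)*1 = -2 + ½ = -3/2 ≈ -1.5000)
h = -10 (h = -2*5 = -10)
A(V) = -3/2 + 1/(3 + V)
(16*(((1 + 2) - 2)*(-4)))*A(h) = (16*(((1 + 2) - 2)*(-4)))*((-7 - 3*(-10))/(2*(3 - 10))) = (16*((3 - 2)*(-4)))*((½)*(-7 + 30)/(-7)) = (16*(1*(-4)))*((½)*(-⅐)*23) = (16*(-4))*(-23/14) = -64*(-23/14) = 736/7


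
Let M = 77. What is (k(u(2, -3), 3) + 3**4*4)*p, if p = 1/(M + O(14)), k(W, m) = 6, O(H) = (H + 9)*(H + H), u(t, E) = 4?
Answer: 330/721 ≈ 0.45770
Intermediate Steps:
O(H) = 2*H*(9 + H) (O(H) = (9 + H)*(2*H) = 2*H*(9 + H))
p = 1/721 (p = 1/(77 + 2*14*(9 + 14)) = 1/(77 + 2*14*23) = 1/(77 + 644) = 1/721 ≈ 0.0013870)
(k(u(2, -3), 3) + 3**4*4)*p = (6 + 3**4*4)*(1/721) = (6 + 81*4)*(1/721) = (6 + 324)*(1/721) = 330*(1/721) = 330/721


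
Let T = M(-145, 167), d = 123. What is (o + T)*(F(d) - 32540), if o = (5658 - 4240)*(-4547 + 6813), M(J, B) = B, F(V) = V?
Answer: -104167329035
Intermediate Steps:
T = 167
o = 3213188 (o = 1418*2266 = 3213188)
(o + T)*(F(d) - 32540) = (3213188 + 167)*(123 - 32540) = 3213355*(-32417) = -104167329035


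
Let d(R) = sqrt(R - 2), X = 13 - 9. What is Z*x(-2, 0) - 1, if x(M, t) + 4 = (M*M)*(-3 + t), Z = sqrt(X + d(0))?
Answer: -1 - 16*sqrt(4 + I*sqrt(2)) ≈ -33.482 - 5.573*I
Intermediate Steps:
X = 4
d(R) = sqrt(-2 + R)
Z = sqrt(4 + I*sqrt(2)) (Z = sqrt(4 + sqrt(-2 + 0)) = sqrt(4 + sqrt(-2)) = sqrt(4 + I*sqrt(2)) ≈ 2.0301 + 0.34831*I)
x(M, t) = -4 + M**2*(-3 + t) (x(M, t) = -4 + (M*M)*(-3 + t) = -4 + M**2*(-3 + t))
Z*x(-2, 0) - 1 = sqrt(4 + I*sqrt(2))*(-4 - 3*(-2)**2 + 0*(-2)**2) - 1 = sqrt(4 + I*sqrt(2))*(-4 - 3*4 + 0*4) - 1 = sqrt(4 + I*sqrt(2))*(-4 - 12 + 0) - 1 = sqrt(4 + I*sqrt(2))*(-16) - 1 = -16*sqrt(4 + I*sqrt(2)) - 1 = -1 - 16*sqrt(4 + I*sqrt(2))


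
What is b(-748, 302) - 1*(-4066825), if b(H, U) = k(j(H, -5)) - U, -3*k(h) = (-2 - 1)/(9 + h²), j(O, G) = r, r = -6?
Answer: 182993536/45 ≈ 4.0665e+6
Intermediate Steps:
j(O, G) = -6
k(h) = 1/(9 + h²) (k(h) = -(-2 - 1)/(3*(9 + h²)) = -(-1)/(9 + h²) = 1/(9 + h²))
b(H, U) = 1/45 - U (b(H, U) = 1/(9 + (-6)²) - U = 1/(9 + 36) - U = 1/45 - U)
b(-748, 302) - 1*(-4066825) = (1/45 - 1*302) - 1*(-4066825) = (1/45 - 302) + 4066825 = -13589/45 + 4066825 = 182993536/45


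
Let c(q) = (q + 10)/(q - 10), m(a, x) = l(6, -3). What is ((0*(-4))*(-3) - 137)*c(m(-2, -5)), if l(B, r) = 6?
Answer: 548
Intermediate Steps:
m(a, x) = 6
c(q) = (10 + q)/(-10 + q)
((0*(-4))*(-3) - 137)*c(m(-2, -5)) = ((0*(-4))*(-3) - 137)*((10 + 6)/(-10 + 6)) = (0*(-3) - 137)*(16/(-4)) = (0 - 137)*(-¼*16) = -137*(-4) = 548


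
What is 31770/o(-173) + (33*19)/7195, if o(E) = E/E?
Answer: 228585777/7195 ≈ 31770.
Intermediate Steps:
o(E) = 1
31770/o(-173) + (33*19)/7195 = 31770/1 + (33*19)/7195 = 31770*1 + 627*(1/7195) = 31770 + 627/7195 = 228585777/7195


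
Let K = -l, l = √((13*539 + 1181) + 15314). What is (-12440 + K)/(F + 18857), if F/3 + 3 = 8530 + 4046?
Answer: -1555/7072 - √23502/56576 ≈ -0.22259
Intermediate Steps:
l = √23502 (l = √((7007 + 1181) + 15314) = √(8188 + 15314) = √23502 ≈ 153.30)
K = -√23502 ≈ -153.30
F = 37719 (F = -9 + 3*(8530 + 4046) = -9 + 3*12576 = -9 + 37728 = 37719)
(-12440 + K)/(F + 18857) = (-12440 - √23502)/(37719 + 18857) = (-12440 - √23502)/56576 = (-12440 - √23502)*(1/56576) = -1555/7072 - √23502/56576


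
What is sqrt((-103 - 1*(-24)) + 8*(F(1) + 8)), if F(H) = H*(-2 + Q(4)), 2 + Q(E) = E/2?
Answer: I*sqrt(31) ≈ 5.5678*I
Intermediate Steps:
Q(E) = -2 + E/2
F(H) = -2*H (F(H) = H*(-2 + (-2 + (1/2)*4)) = H*(-2 + (-2 + 2)) = H*(-2 + 0) = H*(-2) = -2*H)
sqrt((-103 - 1*(-24)) + 8*(F(1) + 8)) = sqrt((-103 - 1*(-24)) + 8*(-2*1 + 8)) = sqrt((-103 + 24) + 8*(-2 + 8)) = sqrt(-79 + 8*6) = sqrt(-79 + 48) = sqrt(-31) = I*sqrt(31)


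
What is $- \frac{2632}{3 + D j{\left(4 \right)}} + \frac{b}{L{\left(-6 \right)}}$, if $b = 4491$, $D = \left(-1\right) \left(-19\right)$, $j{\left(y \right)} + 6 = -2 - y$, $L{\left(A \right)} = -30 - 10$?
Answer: $- \frac{181039}{1800} \approx -100.58$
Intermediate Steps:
$L{\left(A \right)} = -40$ ($L{\left(A \right)} = -30 - 10 = -40$)
$j{\left(y \right)} = -8 - y$ ($j{\left(y \right)} = -6 - \left(2 + y\right) = -8 - y$)
$D = 19$
$- \frac{2632}{3 + D j{\left(4 \right)}} + \frac{b}{L{\left(-6 \right)}} = - \frac{2632}{3 + 19 \left(-8 - 4\right)} + \frac{4491}{-40} = - \frac{2632}{3 + 19 \left(-8 - 4\right)} + 4491 \left(- \frac{1}{40}\right) = - \frac{2632}{3 + 19 \left(-12\right)} - \frac{4491}{40} = - \frac{2632}{3 - 228} - \frac{4491}{40} = - \frac{2632}{-225} - \frac{4491}{40} = \left(-2632\right) \left(- \frac{1}{225}\right) - \frac{4491}{40} = \frac{2632}{225} - \frac{4491}{40} = - \frac{181039}{1800}$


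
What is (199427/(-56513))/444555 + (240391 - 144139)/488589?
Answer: 806018239084559/4091629414815045 ≈ 0.19699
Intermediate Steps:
(199427/(-56513))/444555 + (240391 - 144139)/488589 = (199427*(-1/56513))*(1/444555) + 96252*(1/488589) = -199427/56513*1/444555 + 32084/162863 = -199427/25123136715 + 32084/162863 = 806018239084559/4091629414815045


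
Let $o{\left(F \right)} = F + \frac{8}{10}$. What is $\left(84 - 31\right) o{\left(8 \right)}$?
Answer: $\frac{2332}{5} \approx 466.4$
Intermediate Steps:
$o{\left(F \right)} = \frac{4}{5} + F$ ($o{\left(F \right)} = F + 8 \cdot \frac{1}{10} = F + \frac{4}{5} = \frac{4}{5} + F$)
$\left(84 - 31\right) o{\left(8 \right)} = \left(84 - 31\right) \left(\frac{4}{5} + 8\right) = 53 \cdot \frac{44}{5} = \frac{2332}{5}$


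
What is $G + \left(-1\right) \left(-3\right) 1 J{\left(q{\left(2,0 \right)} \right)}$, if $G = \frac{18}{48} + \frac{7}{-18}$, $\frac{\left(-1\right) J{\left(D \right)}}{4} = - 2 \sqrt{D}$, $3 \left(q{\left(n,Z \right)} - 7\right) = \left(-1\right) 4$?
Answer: $- \frac{1}{72} + 8 \sqrt{51} \approx 57.118$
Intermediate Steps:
$q{\left(n,Z \right)} = \frac{17}{3}$ ($q{\left(n,Z \right)} = 7 + \frac{\left(-1\right) 4}{3} = 7 + \frac{1}{3} \left(-4\right) = 7 - \frac{4}{3} = \frac{17}{3}$)
$J{\left(D \right)} = 8 \sqrt{D}$ ($J{\left(D \right)} = - 4 \left(- 2 \sqrt{D}\right) = 8 \sqrt{D}$)
$G = - \frac{1}{72}$ ($G = 18 \cdot \frac{1}{48} + 7 \left(- \frac{1}{18}\right) = \frac{3}{8} - \frac{7}{18} = - \frac{1}{72} \approx -0.013889$)
$G + \left(-1\right) \left(-3\right) 1 J{\left(q{\left(2,0 \right)} \right)} = - \frac{1}{72} + \left(-1\right) \left(-3\right) 1 \cdot 8 \sqrt{\frac{17}{3}} = - \frac{1}{72} + 3 \cdot 1 \cdot 8 \frac{\sqrt{51}}{3} = - \frac{1}{72} + 3 \frac{8 \sqrt{51}}{3} = - \frac{1}{72} + 8 \sqrt{51}$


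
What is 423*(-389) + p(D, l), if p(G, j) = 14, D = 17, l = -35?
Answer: -164533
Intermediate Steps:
423*(-389) + p(D, l) = 423*(-389) + 14 = -164547 + 14 = -164533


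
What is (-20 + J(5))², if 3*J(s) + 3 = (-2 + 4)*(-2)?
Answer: 4489/9 ≈ 498.78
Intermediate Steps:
J(s) = -7/3 (J(s) = -1 + ((-2 + 4)*(-2))/3 = -1 + (2*(-2))/3 = -1 + (⅓)*(-4) = -1 - 4/3 = -7/3)
(-20 + J(5))² = (-20 - 7/3)² = (-67/3)² = 4489/9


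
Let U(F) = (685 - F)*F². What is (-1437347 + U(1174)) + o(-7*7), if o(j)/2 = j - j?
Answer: -675414311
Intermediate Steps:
U(F) = F²*(685 - F)
o(j) = 0 (o(j) = 2*(j - j) = 2*0 = 0)
(-1437347 + U(1174)) + o(-7*7) = (-1437347 + 1174²*(685 - 1*1174)) + 0 = (-1437347 + 1378276*(685 - 1174)) + 0 = (-1437347 + 1378276*(-489)) + 0 = (-1437347 - 673976964) + 0 = -675414311 + 0 = -675414311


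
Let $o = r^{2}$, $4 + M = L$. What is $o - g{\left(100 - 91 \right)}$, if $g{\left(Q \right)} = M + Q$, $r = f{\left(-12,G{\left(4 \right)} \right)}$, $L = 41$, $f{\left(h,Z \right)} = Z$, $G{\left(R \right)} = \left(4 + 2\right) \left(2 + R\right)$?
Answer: $1250$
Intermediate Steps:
$G{\left(R \right)} = 12 + 6 R$ ($G{\left(R \right)} = 6 \left(2 + R\right) = 12 + 6 R$)
$r = 36$ ($r = 12 + 6 \cdot 4 = 12 + 24 = 36$)
$M = 37$ ($M = -4 + 41 = 37$)
$o = 1296$ ($o = 36^{2} = 1296$)
$g{\left(Q \right)} = 37 + Q$
$o - g{\left(100 - 91 \right)} = 1296 - \left(37 + \left(100 - 91\right)\right) = 1296 - \left(37 + 9\right) = 1296 - 46 = 1250$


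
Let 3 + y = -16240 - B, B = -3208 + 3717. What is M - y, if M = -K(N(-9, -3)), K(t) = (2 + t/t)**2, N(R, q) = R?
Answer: 16743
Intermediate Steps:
B = 509
K(t) = 9 (K(t) = (2 + 1)**2 = 3**2 = 9)
y = -16752 (y = -3 + (-16240 - 1*509) = -3 + (-16240 - 509) = -3 - 16749 = -16752)
M = -9 (M = -1*9 = -9)
M - y = -9 - 1*(-16752) = -9 + 16752 = 16743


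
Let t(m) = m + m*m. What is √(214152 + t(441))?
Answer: √409074 ≈ 639.59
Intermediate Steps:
t(m) = m + m²
√(214152 + t(441)) = √(214152 + 441*(1 + 441)) = √(214152 + 441*442) = √(214152 + 194922) = √409074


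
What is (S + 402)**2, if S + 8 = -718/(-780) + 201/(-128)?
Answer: 96393536356441/623001600 ≈ 1.5472e+5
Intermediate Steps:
S = -215899/24960 (S = -8 + (-718/(-780) + 201/(-128)) = -8 + (-718*(-1/780) + 201*(-1/128)) = -8 + (359/390 - 201/128) = -8 - 16219/24960 = -215899/24960 ≈ -8.6498)
(S + 402)**2 = (-215899/24960 + 402)**2 = (9818021/24960)**2 = 96393536356441/623001600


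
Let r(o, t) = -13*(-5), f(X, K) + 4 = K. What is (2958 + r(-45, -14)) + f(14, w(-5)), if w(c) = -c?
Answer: 3024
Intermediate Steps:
f(X, K) = -4 + K
r(o, t) = 65
(2958 + r(-45, -14)) + f(14, w(-5)) = (2958 + 65) + (-4 - 1*(-5)) = 3023 + (-4 + 5) = 3023 + 1 = 3024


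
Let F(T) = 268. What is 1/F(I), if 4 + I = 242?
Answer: 1/268 ≈ 0.0037313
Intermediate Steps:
I = 238 (I = -4 + 242 = 238)
1/F(I) = 1/268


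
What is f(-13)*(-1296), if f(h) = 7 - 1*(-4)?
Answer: -14256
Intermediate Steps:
f(h) = 11 (f(h) = 7 + 4 = 11)
f(-13)*(-1296) = 11*(-1296) = -14256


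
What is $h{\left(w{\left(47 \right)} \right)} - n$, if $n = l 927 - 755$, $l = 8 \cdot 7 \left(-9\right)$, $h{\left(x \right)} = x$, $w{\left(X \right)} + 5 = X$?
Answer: $468005$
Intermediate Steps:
$w{\left(X \right)} = -5 + X$
$l = -504$ ($l = 56 \left(-9\right) = -504$)
$n = -467963$ ($n = \left(-504\right) 927 - 755 = -467208 - 755 = -467963$)
$h{\left(w{\left(47 \right)} \right)} - n = \left(-5 + 47\right) - -467963 = 42 + 467963 = 468005$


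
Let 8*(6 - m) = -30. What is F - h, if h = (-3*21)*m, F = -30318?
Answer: -118815/4 ≈ -29704.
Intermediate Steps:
m = 39/4 (m = 6 - 1/8*(-30) = 6 + 15/4 = 39/4 ≈ 9.7500)
h = -2457/4 (h = -3*21*(39/4) = -63*39/4 = -2457/4 ≈ -614.25)
F - h = -30318 - 1*(-2457/4) = -30318 + 2457/4 = -118815/4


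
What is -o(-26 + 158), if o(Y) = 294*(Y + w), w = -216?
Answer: 24696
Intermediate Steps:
o(Y) = -63504 + 294*Y (o(Y) = 294*(Y - 216) = 294*(-216 + Y) = -63504 + 294*Y)
-o(-26 + 158) = -(-63504 + 294*(-26 + 158)) = -(-63504 + 294*132) = -(-63504 + 38808) = -1*(-24696) = 24696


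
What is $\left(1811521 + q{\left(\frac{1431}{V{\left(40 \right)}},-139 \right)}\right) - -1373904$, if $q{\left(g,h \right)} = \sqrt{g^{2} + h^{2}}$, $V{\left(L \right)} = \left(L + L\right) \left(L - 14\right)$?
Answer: $3185425 + \frac{\sqrt{83592422161}}{2080} \approx 3.1856 \cdot 10^{6}$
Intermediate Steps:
$V{\left(L \right)} = 2 L \left(-14 + L\right)$
$\left(1811521 + q{\left(\frac{1431}{V{\left(40 \right)}},-139 \right)}\right) - -1373904 = \left(1811521 + \sqrt{\left(\frac{1431}{2 \cdot 40 \left(-14 + 40\right)}\right)^{2} + \left(-139\right)^{2}}\right) - -1373904 = \left(1811521 + \sqrt{\left(\frac{1431}{2 \cdot 40 \cdot 26}\right)^{2} + 19321}\right) + 1373904 = \left(1811521 + \sqrt{\left(\frac{1431}{2080}\right)^{2} + 19321}\right) + 1373904 = \left(1811521 + \sqrt{\frac{2047761}{4326400} + 19321}\right) + 1373904 = \left(1811521 + \sqrt{\frac{83592422161}{4326400}}\right) + 1373904 = \left(1811521 + \frac{\sqrt{83592422161}}{2080}\right) + 1373904 = 3185425 + \frac{\sqrt{83592422161}}{2080}$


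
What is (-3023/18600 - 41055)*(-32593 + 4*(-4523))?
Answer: 83235236507/40 ≈ 2.0809e+9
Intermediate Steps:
(-3023/18600 - 41055)*(-32593 + 4*(-4523)) = (-3023*1/18600 - 41055)*(-32593 - 18092) = (-3023/18600 - 41055)*(-50685) = -763626023/18600*(-50685) = 83235236507/40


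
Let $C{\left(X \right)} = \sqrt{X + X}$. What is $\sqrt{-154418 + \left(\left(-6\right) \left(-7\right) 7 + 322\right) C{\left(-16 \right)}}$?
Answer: $\sqrt{-154418 + 2464 i \sqrt{2}} \approx 4.434 + 392.99 i$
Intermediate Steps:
$C{\left(X \right)} = \sqrt{2} \sqrt{X}$ ($C{\left(X \right)} = \sqrt{2 X} = \sqrt{2} \sqrt{X}$)
$\sqrt{-154418 + \left(\left(-6\right) \left(-7\right) 7 + 322\right) C{\left(-16 \right)}} = \sqrt{-154418 + \left(\left(-6\right) \left(-7\right) 7 + 322\right) \sqrt{2} \sqrt{-16}} = \sqrt{-154418 + \left(42 \cdot 7 + 322\right) \sqrt{2} \cdot 4 i} = \sqrt{-154418 + \left(294 + 322\right) 4 i \sqrt{2}} = \sqrt{-154418 + 616 \cdot 4 i \sqrt{2}} = \sqrt{-154418 + 2464 i \sqrt{2}}$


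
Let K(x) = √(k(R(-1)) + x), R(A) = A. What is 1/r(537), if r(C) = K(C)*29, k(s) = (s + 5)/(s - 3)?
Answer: √134/7772 ≈ 0.0014894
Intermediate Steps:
k(s) = (5 + s)/(-3 + s)
K(x) = √(-1 + x) (K(x) = √((5 - 1)/(-3 - 1) + x) = √(4/(-4) + x) = √(-¼*4 + x) = √(-1 + x))
r(C) = 29*√(-1 + C) (r(C) = √(-1 + C)*29 = 29*√(-1 + C))
1/r(537) = 1/(29*√(-1 + 537)) = 1/(29*√536) = 1/(29*(2*√134)) = 1/(58*√134) = √134/7772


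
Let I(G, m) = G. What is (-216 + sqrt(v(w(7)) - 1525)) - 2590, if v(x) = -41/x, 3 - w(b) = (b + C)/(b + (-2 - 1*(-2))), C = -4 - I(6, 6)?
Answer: -2806 + I*sqrt(221322)/12 ≈ -2806.0 + 39.204*I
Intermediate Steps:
C = -10 (C = -4 - 1*6 = -4 - 6 = -10)
w(b) = 3 - (-10 + b)/b (w(b) = 3 - (b - 10)/(b + (-2 - 1*(-2))) = 3 - (-10 + b)/(b + (-2 + 2)) = 3 - (-10 + b)/(b + 0) = 3 - (-10 + b)/b)
(-216 + sqrt(v(w(7)) - 1525)) - 2590 = (-216 + sqrt(-41/(2 + 10/7) - 1525)) - 2590 = (-216 + sqrt(-41/24/7 - 1525)) - 2590 = (-216 + sqrt(-41*7/24 - 1525)) - 2590 = (-216 + sqrt(-287/24 - 1525)) - 2590 = (-216 + sqrt(-36887/24)) - 2590 = (-216 + I*sqrt(221322)/12) - 2590 = -2806 + I*sqrt(221322)/12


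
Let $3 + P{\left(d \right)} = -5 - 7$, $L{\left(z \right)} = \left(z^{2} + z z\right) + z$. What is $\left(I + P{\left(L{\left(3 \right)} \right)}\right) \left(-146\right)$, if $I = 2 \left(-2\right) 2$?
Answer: $3358$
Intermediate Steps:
$L{\left(z \right)} = z + 2 z^{2}$ ($L{\left(z \right)} = \left(z^{2} + z^{2}\right) + z = 2 z^{2} + z = z + 2 z^{2}$)
$P{\left(d \right)} = -15$ ($P{\left(d \right)} = -3 - 12 = -15$)
$I = -8$ ($I = \left(-4\right) 2 = -8$)
$\left(I + P{\left(L{\left(3 \right)} \right)}\right) \left(-146\right) = \left(-8 - 15\right) \left(-146\right) = \left(-23\right) \left(-146\right) = 3358$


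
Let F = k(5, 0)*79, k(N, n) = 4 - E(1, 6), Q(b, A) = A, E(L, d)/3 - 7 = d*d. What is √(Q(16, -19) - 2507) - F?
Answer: 9875 + I*√2526 ≈ 9875.0 + 50.259*I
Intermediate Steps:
E(L, d) = 21 + 3*d² (E(L, d) = 21 + 3*(d*d) = 21 + 3*d²)
k(N, n) = -125 (k(N, n) = 4 - (21 + 3*6²) = 4 - (21 + 3*36) = 4 - (21 + 108) = 4 - 1*129 = 4 - 129 = -125)
F = -9875 (F = -125*79 = -9875)
√(Q(16, -19) - 2507) - F = √(-19 - 2507) - 1*(-9875) = √(-2526) + 9875 = I*√2526 + 9875 = 9875 + I*√2526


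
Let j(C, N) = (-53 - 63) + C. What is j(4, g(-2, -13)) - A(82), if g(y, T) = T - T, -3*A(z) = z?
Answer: -254/3 ≈ -84.667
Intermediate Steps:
A(z) = -z/3
g(y, T) = 0
j(C, N) = -116 + C
j(4, g(-2, -13)) - A(82) = (-116 + 4) - (-1)*82/3 = -112 - 1*(-82/3) = -112 + 82/3 = -254/3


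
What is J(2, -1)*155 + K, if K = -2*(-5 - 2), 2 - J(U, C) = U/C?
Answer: 634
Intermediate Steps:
J(U, C) = 2 - U/C
K = 14 (K = -2*(-7) = 14)
J(2, -1)*155 + K = (2 - 1*2/(-1))*155 + 14 = (2 - 1*2*(-1))*155 + 14 = (2 + 2)*155 + 14 = 4*155 + 14 = 620 + 14 = 634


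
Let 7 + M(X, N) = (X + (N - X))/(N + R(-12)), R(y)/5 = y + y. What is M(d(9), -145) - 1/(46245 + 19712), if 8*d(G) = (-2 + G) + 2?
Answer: -22557347/3495721 ≈ -6.4528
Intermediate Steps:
R(y) = 10*y (R(y) = 5*(y + y) = 5*(2*y) = 10*y)
d(G) = G/8 (d(G) = ((-2 + G) + 2)/8 = G/8)
M(X, N) = -7 + N/(-120 + N) (M(X, N) = -7 + (X + (N - X))/(N + 10*(-12)) = -7 + N/(N - 120) = -7 + N/(-120 + N))
M(d(9), -145) - 1/(46245 + 19712) = 6*(140 - 1*(-145))/(-120 - 145) - 1/(46245 + 19712) = 6*(140 + 145)/(-265) - 1/65957 = 6*(-1/265)*285 - 1*1/65957 = -342/53 - 1/65957 = -22557347/3495721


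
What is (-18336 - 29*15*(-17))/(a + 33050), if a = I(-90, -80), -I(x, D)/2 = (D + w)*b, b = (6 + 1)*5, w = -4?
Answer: -10941/38930 ≈ -0.28104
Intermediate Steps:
b = 35 (b = 7*5 = 35)
I(x, D) = 280 - 70*D (I(x, D) = -2*(D - 4)*35 = -2*(-4 + D)*35 = -2*(-140 + 35*D) = 280 - 70*D)
a = 5880 (a = 280 - 70*(-80) = 280 + 5600 = 5880)
(-18336 - 29*15*(-17))/(a + 33050) = (-18336 - 29*15*(-17))/(5880 + 33050) = (-18336 - 435*(-17))/38930 = (-18336 + 7395)*(1/38930) = -10941*1/38930 = -10941/38930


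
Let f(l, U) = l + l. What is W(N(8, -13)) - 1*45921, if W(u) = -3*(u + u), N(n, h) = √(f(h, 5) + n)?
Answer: -45921 - 18*I*√2 ≈ -45921.0 - 25.456*I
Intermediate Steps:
f(l, U) = 2*l
N(n, h) = √(n + 2*h) (N(n, h) = √(2*h + n) = √(n + 2*h))
W(u) = -6*u
W(N(8, -13)) - 1*45921 = -6*√(8 + 2*(-13)) - 1*45921 = -6*√(8 - 26) - 45921 = -18*I*√2 - 45921 = -45921 - 18*I*√2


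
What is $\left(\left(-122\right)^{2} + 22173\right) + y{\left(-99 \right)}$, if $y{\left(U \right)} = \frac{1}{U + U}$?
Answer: $\frac{7337285}{198} \approx 37057.0$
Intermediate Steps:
$y{\left(U \right)} = \frac{1}{2 U}$
$\left(\left(-122\right)^{2} + 22173\right) + y{\left(-99 \right)} = \left(\left(-122\right)^{2} + 22173\right) + \frac{1}{2 \left(-99\right)} = \left(14884 + 22173\right) + \frac{1}{2} \left(- \frac{1}{99}\right) = 37057 - \frac{1}{198} = \frac{7337285}{198}$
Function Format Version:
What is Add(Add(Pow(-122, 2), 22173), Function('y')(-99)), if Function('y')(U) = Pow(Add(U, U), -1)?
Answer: Rational(7337285, 198) ≈ 37057.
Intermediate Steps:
Function('y')(U) = Mul(Rational(1, 2), Pow(U, -1)) (Function('y')(U) = Pow(Mul(2, U), -1) = Mul(Rational(1, 2), Pow(U, -1)))
Add(Add(Pow(-122, 2), 22173), Function('y')(-99)) = Add(Add(Pow(-122, 2), 22173), Mul(Rational(1, 2), Pow(-99, -1))) = Add(Add(14884, 22173), Mul(Rational(1, 2), Rational(-1, 99))) = Add(37057, Rational(-1, 198)) = Rational(7337285, 198)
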